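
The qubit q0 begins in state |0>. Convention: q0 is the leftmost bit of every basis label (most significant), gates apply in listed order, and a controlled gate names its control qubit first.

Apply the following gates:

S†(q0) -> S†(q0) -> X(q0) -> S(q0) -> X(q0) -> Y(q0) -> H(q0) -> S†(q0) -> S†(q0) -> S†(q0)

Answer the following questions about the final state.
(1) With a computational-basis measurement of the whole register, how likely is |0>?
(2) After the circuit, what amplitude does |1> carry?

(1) Outcome |0> occurs with probability 1/2.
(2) The amplitude on |1> is sqrt(2)*I/2.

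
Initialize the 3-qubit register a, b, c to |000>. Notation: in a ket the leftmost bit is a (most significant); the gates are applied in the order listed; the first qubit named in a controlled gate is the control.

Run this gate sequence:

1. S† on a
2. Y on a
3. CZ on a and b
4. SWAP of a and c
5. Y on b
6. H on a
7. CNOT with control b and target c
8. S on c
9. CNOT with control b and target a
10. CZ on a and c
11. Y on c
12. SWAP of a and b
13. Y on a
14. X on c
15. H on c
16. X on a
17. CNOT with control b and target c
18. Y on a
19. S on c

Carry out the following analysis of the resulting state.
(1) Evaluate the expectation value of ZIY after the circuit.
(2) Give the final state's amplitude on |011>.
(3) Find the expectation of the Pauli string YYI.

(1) The observable ZIY averages to 1.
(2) The final state's coefficient on |011> equals -1/2.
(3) The expectation value of YYI is 0.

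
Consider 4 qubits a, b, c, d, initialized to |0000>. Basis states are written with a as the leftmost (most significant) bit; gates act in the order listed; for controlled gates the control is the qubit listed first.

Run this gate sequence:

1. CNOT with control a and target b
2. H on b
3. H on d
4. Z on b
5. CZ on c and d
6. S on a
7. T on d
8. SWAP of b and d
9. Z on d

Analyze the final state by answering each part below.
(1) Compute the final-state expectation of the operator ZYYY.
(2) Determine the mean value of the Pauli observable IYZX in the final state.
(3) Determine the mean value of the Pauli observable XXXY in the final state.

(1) The expectation value of ZYYY is 0.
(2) The expectation value of IYZX is sqrt(2)/2.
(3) In the final state, XXXY has expectation 0.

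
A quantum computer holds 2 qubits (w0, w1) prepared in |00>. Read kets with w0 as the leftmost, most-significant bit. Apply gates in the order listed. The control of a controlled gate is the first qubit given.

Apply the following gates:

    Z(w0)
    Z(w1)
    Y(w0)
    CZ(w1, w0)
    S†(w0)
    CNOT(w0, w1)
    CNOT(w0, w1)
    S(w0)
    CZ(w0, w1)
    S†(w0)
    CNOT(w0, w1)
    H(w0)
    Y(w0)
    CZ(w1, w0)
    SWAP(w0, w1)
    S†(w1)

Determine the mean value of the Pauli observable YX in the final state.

The observable YX averages to 0.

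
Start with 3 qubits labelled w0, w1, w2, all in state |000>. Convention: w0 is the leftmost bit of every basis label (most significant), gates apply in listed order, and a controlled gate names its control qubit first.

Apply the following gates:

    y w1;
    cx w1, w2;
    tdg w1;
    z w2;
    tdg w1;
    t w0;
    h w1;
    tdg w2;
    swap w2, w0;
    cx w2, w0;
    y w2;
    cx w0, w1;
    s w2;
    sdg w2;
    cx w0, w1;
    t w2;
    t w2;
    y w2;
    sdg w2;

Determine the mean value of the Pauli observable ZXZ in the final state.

The expectation value of ZXZ is 1. Key observation: steps 13-14 multiply out to the identity, so the circuit reduces to the remaining gates.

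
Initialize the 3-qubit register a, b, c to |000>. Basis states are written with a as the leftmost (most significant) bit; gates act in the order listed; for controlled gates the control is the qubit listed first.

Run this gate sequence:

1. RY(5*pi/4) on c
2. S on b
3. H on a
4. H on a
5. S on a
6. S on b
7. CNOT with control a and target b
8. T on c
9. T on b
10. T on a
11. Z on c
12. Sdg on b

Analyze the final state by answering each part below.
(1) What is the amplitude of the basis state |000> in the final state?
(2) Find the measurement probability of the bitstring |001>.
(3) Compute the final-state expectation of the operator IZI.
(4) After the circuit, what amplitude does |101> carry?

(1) |000> carries amplitude -sqrt(2 - sqrt(2))/2 in the final state. Key observation: gates 3-4 undo each other exactly, leaving only the rest of the circuit to track.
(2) Outcome |001> occurs with probability sqrt(2)/4 + 1/2.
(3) In the final state, IZI has expectation 1.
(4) The final state's coefficient on |101> equals 0.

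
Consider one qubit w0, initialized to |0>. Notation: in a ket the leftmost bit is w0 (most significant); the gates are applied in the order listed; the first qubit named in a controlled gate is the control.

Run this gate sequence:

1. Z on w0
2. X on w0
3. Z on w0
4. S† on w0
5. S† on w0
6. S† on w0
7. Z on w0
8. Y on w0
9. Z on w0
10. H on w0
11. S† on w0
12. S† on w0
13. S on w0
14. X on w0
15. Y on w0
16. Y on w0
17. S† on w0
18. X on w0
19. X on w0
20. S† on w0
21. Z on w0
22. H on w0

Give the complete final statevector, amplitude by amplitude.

The resulting statevector has amplitude 1/2 - I/2 on |0>, -1/2 - I/2 on |1>. Key observation: the block from step 18 through step 19 cancels to the identity and can be dropped.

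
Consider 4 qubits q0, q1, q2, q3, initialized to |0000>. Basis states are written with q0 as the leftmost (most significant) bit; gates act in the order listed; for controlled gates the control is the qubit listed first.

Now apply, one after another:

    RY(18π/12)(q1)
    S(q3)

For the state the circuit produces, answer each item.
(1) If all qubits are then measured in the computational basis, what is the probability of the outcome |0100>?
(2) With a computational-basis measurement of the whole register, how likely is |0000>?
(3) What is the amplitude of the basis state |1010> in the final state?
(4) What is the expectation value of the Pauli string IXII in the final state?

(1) The probability of measuring |0100> is 1/2.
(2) The probability of measuring |0000> is 1/2.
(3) The final state's coefficient on |1010> equals 0.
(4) In the final state, IXII has expectation -1.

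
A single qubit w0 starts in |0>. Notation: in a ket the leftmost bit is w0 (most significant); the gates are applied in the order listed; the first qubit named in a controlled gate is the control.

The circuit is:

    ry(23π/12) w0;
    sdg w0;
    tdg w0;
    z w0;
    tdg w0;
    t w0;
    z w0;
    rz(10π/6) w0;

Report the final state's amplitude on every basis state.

The resulting statevector has amplitude (sqrt(2 - sqrt(2))/4 + sqrt(3*sqrt(2) + 6)/4)*exp(I*pi/6) on |0>, (-sqrt(6 - 3*sqrt(2))/4 + sqrt(sqrt(2) + 2)/4)*exp(I*pi/12) on |1>. Key observation: the block from step 4 through step 7 cancels to the identity and can be dropped.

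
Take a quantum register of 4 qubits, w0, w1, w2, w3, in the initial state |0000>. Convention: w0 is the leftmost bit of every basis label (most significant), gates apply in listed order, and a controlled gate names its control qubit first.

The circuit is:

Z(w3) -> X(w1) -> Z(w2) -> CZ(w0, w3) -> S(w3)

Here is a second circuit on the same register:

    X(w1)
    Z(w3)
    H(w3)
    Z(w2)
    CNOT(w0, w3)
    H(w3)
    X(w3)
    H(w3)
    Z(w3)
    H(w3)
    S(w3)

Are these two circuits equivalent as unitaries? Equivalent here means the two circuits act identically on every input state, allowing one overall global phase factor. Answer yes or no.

Yes — the two circuits implement the same unitary up to a global phase.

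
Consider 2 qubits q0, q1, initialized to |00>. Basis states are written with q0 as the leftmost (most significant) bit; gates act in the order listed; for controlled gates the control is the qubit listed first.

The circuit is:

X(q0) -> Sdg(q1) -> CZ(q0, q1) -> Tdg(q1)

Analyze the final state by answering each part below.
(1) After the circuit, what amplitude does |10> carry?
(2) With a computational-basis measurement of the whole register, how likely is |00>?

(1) |10> carries amplitude 1 in the final state.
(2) A full measurement returns |00> with probability 0.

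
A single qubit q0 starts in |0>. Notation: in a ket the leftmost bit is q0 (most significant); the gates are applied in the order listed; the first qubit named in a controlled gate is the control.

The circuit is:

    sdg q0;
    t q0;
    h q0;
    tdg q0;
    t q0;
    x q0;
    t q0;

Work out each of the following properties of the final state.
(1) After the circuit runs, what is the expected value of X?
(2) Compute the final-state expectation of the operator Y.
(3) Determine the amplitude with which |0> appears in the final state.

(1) The observable X averages to sqrt(2)/2.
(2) In the final state, Y has expectation sqrt(2)/2.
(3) The amplitude on |0> is sqrt(2)/2.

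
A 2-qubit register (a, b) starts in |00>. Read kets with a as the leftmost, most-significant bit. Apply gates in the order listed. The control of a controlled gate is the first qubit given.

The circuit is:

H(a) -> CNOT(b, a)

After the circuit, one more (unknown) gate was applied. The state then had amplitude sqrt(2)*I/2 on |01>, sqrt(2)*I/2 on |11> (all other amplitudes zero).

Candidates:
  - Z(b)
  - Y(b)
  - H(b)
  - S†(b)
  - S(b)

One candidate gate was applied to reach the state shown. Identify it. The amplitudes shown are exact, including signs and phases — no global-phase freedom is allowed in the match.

The unique candidate consistent with the amplitudes is Y(b).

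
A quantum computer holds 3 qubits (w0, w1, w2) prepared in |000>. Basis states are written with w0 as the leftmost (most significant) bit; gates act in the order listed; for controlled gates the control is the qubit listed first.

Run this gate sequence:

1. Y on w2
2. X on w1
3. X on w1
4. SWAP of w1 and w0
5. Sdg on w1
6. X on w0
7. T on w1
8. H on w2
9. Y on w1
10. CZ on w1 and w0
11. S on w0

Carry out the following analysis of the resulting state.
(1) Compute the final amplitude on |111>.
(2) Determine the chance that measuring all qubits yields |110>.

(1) The amplitude on |111> is -sqrt(2)*I/2.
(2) Outcome |110> occurs with probability 1/2.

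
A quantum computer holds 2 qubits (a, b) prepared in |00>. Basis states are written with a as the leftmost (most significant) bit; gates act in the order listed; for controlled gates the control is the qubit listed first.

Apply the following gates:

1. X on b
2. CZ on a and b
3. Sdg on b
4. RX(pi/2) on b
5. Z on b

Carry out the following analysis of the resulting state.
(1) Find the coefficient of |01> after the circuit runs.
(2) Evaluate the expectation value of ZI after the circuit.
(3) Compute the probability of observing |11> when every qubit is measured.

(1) The final state's coefficient on |01> equals sqrt(2)*I/2.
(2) The observable ZI averages to 1.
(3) A full measurement returns |11> with probability 0.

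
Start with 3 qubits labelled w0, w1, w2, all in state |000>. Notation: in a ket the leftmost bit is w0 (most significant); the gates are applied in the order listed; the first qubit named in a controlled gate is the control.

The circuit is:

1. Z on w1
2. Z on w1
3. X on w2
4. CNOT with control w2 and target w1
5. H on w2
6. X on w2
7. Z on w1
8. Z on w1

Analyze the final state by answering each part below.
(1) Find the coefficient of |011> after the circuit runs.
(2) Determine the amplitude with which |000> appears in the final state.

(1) The final state's coefficient on |011> equals sqrt(2)/2.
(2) The amplitude on |000> is 0.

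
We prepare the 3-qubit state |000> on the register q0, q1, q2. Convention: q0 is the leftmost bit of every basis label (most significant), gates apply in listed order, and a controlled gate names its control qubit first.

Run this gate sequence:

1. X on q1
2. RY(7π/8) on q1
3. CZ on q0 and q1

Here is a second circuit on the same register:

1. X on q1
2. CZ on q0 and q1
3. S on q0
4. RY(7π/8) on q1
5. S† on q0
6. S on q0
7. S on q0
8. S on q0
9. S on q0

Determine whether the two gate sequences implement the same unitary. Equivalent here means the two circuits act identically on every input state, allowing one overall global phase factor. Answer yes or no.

No — the two circuits implement different unitaries, even allowing a global phase.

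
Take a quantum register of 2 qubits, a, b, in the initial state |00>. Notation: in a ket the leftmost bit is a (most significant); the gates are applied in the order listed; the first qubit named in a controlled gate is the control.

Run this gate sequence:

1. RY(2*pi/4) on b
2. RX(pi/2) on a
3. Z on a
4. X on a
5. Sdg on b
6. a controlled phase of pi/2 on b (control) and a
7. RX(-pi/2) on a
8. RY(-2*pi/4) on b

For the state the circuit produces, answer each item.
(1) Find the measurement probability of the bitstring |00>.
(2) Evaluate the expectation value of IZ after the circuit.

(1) Outcome |00> occurs with probability 5/8.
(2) The expectation value of IZ is 1/2.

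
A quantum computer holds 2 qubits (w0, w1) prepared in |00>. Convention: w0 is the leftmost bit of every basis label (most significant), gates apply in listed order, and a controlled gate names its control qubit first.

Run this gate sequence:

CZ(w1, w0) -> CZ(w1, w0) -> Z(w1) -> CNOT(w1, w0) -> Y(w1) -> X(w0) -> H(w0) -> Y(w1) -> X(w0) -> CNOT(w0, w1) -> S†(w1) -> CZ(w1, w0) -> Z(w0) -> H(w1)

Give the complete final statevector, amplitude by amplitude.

After the circuit, the state carries amplitude -1/2 on |00>, -1/2 on |01>, -I/2 on |10>, I/2 on |11>.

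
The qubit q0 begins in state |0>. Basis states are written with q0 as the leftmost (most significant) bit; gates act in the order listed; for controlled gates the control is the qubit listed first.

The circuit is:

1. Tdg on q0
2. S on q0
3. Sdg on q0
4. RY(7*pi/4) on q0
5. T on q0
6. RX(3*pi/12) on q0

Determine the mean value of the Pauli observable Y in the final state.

The expectation value of Y is -1/2 - sqrt(2)/4.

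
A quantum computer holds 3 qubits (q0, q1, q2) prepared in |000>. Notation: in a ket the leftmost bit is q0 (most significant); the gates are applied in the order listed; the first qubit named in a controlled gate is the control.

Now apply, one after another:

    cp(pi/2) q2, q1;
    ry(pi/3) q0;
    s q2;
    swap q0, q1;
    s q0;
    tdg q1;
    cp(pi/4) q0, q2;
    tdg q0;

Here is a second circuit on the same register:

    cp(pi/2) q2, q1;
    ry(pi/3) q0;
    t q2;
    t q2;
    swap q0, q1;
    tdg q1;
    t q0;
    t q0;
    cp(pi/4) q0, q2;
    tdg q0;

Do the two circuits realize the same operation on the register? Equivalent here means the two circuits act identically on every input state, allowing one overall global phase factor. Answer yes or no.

Yes: on every input state the two circuits agree up to one overall phase factor.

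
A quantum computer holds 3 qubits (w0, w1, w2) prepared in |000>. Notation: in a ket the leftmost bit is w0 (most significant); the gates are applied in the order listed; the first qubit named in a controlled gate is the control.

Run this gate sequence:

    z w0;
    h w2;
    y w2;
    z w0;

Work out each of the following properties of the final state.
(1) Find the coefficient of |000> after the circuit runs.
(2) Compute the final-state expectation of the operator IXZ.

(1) The final state's coefficient on |000> equals -sqrt(2)*I/2.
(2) The expectation value of IXZ is 0.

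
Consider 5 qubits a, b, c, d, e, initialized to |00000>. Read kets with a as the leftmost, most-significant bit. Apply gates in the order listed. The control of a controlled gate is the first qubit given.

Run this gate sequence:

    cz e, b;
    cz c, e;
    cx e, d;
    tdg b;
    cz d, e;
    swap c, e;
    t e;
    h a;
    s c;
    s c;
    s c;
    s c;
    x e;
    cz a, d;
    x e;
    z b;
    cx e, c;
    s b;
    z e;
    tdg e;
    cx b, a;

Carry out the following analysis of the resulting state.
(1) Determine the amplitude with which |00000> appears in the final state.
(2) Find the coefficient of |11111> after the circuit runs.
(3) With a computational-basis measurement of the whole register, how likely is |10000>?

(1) |00000> carries amplitude sqrt(2)/2 in the final state. Key observation: gates 9-12 undo each other exactly, leaving only the rest of the circuit to track.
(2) |11111> carries amplitude 0 in the final state.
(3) A full measurement returns |10000> with probability 1/2.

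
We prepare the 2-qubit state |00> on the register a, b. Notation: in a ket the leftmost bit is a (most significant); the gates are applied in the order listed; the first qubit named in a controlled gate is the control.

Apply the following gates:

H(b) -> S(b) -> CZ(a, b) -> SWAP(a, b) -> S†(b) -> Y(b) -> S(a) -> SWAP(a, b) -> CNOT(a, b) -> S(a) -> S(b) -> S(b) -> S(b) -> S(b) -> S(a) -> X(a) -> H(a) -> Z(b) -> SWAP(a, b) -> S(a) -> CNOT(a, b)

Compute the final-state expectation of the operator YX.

In the final state, YX has expectation 1. Key observation: steps 11-14 multiply out to the identity, so the circuit reduces to the remaining gates.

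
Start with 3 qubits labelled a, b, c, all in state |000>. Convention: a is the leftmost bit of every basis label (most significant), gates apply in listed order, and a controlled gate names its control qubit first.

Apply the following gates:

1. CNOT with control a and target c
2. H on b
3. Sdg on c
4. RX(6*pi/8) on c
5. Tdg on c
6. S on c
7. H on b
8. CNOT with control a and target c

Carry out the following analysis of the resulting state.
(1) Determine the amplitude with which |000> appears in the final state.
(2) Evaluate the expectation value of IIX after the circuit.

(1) The amplitude on |000> is sqrt(2 - sqrt(2))/2.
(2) The observable IIX averages to 1/2.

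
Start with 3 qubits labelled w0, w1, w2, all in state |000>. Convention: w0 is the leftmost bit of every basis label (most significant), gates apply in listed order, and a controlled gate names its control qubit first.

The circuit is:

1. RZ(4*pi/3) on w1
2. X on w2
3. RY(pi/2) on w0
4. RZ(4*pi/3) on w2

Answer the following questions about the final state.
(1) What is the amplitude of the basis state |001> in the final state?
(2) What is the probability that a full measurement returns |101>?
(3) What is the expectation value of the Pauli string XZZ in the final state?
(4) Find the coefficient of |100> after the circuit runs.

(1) The amplitude on |001> is sqrt(2)/2.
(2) The probability of measuring |101> is 1/2.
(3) In the final state, XZZ has expectation -1.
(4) |100> carries amplitude 0 in the final state.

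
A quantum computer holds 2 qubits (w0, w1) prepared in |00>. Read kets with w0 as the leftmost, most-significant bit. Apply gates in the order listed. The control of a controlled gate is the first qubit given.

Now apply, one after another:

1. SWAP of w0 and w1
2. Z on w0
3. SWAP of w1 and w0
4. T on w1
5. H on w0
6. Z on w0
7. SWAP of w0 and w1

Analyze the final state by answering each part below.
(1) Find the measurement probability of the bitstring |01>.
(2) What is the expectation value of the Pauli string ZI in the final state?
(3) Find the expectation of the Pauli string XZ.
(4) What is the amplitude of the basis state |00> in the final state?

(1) Outcome |01> occurs with probability 1/2.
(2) The expectation value of ZI is 1.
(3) The expectation value of XZ is 0.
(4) The final state's coefficient on |00> equals sqrt(2)/2.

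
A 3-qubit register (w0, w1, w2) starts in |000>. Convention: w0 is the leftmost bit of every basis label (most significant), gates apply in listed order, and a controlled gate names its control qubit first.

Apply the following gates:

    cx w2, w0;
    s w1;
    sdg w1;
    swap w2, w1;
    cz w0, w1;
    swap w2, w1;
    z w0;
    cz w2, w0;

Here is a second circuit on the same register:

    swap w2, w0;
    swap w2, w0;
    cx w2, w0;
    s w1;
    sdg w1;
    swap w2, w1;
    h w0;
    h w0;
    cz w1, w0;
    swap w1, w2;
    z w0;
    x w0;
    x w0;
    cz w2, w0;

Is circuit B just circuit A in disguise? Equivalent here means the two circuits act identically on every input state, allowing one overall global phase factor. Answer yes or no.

Yes, they are equivalent — the unitaries differ by at most a global phase.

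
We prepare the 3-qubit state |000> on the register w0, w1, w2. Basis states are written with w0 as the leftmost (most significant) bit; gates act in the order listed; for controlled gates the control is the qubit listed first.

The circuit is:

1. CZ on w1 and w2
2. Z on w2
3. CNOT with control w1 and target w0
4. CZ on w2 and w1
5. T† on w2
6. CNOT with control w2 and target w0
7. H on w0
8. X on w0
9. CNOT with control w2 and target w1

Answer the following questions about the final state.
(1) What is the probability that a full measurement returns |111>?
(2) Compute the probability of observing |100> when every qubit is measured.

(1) Outcome |111> occurs with probability 0.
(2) The probability of measuring |100> is 1/2.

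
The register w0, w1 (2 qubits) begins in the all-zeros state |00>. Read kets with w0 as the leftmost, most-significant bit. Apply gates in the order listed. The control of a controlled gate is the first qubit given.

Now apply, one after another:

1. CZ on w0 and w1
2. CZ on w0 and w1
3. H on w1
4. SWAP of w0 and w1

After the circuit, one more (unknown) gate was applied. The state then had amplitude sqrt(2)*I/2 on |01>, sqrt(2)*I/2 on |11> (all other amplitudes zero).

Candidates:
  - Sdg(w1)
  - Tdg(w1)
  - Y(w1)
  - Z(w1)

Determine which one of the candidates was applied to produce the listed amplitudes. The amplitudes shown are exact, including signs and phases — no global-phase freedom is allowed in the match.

The applied gate was Y(w1). Key observation: gates 1-2 undo each other exactly, leaving only the rest of the circuit to track.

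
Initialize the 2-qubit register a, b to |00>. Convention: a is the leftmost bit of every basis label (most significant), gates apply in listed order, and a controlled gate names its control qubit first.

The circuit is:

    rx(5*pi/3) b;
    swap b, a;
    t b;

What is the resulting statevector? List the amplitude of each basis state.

The final amplitudes are -sqrt(3)/2 on |00>, 0 on |01>, -I/2 on |10>, 0 on |11>.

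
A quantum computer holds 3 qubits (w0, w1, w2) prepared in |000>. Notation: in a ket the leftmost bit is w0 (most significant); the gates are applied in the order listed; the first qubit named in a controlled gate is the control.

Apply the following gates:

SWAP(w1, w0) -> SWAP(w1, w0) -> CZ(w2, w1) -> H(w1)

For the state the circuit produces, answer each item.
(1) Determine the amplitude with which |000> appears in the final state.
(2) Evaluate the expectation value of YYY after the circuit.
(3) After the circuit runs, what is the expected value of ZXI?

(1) The final state's coefficient on |000> equals sqrt(2)/2.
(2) The observable YYY averages to 0.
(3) In the final state, ZXI has expectation 1.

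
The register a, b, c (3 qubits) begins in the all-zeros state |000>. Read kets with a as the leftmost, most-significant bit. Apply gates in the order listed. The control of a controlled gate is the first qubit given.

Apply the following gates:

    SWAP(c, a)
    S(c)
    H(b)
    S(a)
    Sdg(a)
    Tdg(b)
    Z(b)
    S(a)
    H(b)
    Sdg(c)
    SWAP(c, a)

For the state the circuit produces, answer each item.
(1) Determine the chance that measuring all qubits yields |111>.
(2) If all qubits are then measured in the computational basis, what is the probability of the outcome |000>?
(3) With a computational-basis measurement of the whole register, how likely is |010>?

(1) Outcome |111> occurs with probability 0.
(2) Outcome |000> occurs with probability 1/2 - sqrt(2)/4.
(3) Outcome |010> occurs with probability sqrt(2)/4 + 1/2.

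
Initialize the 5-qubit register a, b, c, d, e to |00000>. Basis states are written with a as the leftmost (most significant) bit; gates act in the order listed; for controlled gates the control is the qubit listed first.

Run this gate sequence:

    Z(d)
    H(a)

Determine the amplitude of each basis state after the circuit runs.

The final amplitudes are sqrt(2)/2 on |00000>, sqrt(2)/2 on |10000>, and 0 on every other basis state.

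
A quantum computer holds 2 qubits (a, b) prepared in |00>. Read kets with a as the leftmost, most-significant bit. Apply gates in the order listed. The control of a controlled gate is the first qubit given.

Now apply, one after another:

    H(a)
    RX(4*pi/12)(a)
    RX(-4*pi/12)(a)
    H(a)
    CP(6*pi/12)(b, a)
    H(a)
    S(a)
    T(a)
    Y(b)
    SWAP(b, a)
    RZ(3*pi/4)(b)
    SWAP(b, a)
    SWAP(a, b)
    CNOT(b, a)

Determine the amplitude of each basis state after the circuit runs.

The final amplitudes are 0 on |00>, -sqrt(2)*exp(5*I*pi/8)/2 on |01>, sqrt(2)*exp(I*pi/8)/2 on |10>, 0 on |11>. Key observation: the block from step 1 through step 4 cancels to the identity and can be dropped.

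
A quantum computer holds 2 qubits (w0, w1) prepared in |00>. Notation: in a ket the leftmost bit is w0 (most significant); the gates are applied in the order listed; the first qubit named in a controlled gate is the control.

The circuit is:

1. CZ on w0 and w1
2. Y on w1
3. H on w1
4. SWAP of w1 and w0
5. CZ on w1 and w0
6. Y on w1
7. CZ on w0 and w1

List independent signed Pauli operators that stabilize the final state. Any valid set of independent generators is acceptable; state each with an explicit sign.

The stabilizer group can be generated by +XI, -IZ, among other valid generating sets.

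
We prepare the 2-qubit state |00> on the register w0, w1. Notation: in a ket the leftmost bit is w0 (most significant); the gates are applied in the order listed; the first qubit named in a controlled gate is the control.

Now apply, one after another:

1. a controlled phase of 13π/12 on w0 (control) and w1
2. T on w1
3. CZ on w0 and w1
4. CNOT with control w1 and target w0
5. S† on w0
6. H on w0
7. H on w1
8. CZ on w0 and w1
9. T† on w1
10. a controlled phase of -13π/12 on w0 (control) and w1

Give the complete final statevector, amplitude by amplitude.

The final amplitudes are 1/2 on |00>, -exp(3*I*pi/4)/2 on |01>, 1/2 on |10>, -exp(2*I*pi/3)/2 on |11>.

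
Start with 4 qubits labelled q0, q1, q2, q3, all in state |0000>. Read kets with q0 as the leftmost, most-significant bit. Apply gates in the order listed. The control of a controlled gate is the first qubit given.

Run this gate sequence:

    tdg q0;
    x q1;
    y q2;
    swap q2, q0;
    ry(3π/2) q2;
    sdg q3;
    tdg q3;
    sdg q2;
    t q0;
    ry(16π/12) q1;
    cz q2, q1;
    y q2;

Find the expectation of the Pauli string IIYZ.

The expectation value of IIYZ is 1/2.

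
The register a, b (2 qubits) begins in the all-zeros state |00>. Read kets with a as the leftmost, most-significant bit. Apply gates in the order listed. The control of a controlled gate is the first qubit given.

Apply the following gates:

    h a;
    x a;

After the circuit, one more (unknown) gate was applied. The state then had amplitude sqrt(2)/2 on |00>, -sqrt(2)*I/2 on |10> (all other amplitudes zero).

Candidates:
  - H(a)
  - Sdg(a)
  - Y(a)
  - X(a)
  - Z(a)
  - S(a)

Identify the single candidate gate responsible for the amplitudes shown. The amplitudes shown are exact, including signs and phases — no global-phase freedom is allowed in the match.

The applied gate was Sdg(a).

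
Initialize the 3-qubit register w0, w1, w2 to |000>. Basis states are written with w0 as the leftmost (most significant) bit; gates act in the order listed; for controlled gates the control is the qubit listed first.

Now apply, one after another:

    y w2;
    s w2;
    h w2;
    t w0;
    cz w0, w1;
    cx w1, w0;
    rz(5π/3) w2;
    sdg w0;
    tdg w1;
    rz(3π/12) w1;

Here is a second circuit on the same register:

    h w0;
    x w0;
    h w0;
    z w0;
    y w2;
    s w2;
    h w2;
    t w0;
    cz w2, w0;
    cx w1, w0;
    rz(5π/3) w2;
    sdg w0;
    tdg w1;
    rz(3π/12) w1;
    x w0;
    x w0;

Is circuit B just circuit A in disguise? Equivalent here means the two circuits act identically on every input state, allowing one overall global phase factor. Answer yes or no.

No: there is an input state on which the two circuits produce genuinely different outputs (not merely differing by a phase).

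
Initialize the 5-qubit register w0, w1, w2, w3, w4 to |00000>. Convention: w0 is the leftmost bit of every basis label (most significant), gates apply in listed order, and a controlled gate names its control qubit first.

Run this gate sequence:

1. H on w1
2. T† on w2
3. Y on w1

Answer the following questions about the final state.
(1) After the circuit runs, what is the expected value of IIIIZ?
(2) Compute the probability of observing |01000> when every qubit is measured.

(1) The expectation value of IIIIZ is 1.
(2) Outcome |01000> occurs with probability 1/2.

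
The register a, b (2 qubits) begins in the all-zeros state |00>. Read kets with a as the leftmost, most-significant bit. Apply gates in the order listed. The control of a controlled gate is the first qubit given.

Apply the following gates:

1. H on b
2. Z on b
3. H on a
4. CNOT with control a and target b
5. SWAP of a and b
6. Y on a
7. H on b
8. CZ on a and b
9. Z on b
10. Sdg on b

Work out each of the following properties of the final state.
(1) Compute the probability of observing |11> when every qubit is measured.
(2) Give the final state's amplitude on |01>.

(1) The probability of measuring |11> is 1/2.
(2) The amplitude on |01> is -sqrt(2)/2.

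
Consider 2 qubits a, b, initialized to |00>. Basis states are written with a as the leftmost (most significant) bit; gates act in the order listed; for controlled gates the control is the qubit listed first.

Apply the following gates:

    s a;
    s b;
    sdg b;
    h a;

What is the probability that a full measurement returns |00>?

The probability of measuring |00> is 1/2.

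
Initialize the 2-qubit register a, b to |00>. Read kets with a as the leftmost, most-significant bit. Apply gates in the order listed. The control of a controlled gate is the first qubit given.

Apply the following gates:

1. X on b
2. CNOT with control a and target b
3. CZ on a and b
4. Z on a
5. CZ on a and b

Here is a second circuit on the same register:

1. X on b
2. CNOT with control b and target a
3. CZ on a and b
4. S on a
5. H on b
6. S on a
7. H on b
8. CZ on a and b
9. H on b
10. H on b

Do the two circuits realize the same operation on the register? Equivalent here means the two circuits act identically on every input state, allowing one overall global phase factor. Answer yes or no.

No: there is an input state on which the two circuits produce genuinely different outputs (not merely differing by a phase).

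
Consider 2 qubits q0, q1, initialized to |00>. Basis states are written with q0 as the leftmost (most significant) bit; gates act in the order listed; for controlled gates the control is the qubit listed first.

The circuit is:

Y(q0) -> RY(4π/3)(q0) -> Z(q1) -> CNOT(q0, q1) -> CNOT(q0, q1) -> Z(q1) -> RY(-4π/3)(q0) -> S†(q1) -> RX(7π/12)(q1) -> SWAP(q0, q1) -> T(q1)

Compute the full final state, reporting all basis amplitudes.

After the circuit, the state carries amplitude 0 on |00>, (-sqrt(2 - sqrt(2))/4 + sqrt(3*sqrt(2) + 6)/4)*exp(3*I*pi/4) on |01>, 0 on |10>, (sqrt(6 - 3*sqrt(2))/4 + sqrt(sqrt(2) + 2)/4)*exp(I*pi/4) on |11>. Key observation: gates 2-7 undo each other exactly, leaving only the rest of the circuit to track.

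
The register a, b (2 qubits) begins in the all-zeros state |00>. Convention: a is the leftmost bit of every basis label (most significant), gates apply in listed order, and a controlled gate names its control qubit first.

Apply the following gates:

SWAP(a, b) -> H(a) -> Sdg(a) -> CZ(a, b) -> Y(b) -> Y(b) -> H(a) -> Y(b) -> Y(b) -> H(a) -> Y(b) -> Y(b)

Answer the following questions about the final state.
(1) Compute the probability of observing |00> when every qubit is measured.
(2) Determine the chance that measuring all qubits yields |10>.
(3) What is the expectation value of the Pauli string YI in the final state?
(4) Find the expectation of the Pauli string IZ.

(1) Outcome |00> occurs with probability 1/2.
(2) The probability of measuring |10> is 1/2.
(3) In the final state, YI has expectation -1.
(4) The expectation value of IZ is 1.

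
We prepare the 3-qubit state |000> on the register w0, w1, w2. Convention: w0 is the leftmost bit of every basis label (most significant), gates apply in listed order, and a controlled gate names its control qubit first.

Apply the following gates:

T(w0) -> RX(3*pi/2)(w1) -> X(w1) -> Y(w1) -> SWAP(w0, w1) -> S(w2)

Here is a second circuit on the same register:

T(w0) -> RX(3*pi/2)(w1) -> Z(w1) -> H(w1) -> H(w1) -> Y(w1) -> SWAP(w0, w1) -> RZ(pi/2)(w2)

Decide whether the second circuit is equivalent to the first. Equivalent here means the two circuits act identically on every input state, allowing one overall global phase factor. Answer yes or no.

No: there is an input state on which the two circuits produce genuinely different outputs (not merely differing by a phase).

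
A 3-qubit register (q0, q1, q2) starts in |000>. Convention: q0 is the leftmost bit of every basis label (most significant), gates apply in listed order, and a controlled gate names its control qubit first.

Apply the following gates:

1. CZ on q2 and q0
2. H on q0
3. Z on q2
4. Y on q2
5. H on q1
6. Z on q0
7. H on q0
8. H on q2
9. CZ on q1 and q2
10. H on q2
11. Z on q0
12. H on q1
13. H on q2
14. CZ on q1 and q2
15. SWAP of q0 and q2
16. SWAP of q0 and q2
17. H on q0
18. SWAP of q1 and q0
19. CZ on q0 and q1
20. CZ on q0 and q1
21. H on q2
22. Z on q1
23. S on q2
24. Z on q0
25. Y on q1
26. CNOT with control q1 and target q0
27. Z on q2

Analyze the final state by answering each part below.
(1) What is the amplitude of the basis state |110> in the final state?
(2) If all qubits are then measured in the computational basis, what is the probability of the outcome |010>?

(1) The final state's coefficient on |110> equals sqrt(2)/4. Key observation: steps 19-20 multiply out to the identity, so the circuit reduces to the remaining gates.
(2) The probability of measuring |010> is 1/8.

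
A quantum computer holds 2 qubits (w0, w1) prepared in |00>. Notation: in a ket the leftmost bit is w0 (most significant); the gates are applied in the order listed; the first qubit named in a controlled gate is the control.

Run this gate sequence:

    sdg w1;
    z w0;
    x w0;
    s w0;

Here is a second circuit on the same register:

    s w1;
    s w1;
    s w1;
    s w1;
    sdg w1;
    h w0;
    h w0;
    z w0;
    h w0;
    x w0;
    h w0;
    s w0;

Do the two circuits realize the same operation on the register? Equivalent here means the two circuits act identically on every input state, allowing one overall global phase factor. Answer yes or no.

No: there is an input state on which the two circuits produce genuinely different outputs (not merely differing by a phase).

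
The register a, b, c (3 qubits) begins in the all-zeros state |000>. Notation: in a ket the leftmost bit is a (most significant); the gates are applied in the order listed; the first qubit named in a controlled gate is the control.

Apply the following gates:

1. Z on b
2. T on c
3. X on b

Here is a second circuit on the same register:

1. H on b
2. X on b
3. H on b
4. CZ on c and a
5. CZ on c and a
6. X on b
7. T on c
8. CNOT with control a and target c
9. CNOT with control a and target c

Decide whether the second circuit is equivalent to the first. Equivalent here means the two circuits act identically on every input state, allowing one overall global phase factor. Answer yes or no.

Yes: on every input state the two circuits agree up to one overall phase factor.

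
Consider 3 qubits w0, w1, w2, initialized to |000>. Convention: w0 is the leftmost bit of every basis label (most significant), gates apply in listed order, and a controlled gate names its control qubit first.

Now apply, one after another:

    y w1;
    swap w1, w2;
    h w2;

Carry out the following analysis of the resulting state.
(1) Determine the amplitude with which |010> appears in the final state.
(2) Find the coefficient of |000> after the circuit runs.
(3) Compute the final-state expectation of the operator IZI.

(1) The amplitude on |010> is 0.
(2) The amplitude on |000> is sqrt(2)*I/2.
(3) The observable IZI averages to 1.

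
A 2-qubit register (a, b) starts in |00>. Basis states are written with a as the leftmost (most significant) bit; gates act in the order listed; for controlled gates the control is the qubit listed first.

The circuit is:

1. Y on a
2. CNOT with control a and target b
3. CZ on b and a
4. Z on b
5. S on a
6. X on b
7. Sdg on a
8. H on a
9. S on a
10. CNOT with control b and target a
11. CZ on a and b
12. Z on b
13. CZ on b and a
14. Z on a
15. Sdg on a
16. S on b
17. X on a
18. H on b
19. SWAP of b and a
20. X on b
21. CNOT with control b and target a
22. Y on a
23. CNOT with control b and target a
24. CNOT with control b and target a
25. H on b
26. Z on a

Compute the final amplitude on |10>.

|10> carries amplitude sqrt(2)/2 in the final state.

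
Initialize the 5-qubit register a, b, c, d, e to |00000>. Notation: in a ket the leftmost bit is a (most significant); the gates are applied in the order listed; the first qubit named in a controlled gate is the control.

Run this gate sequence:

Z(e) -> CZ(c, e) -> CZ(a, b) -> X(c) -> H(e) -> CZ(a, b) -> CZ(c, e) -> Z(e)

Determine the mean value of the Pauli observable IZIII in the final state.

The expectation value of IZIII is 1.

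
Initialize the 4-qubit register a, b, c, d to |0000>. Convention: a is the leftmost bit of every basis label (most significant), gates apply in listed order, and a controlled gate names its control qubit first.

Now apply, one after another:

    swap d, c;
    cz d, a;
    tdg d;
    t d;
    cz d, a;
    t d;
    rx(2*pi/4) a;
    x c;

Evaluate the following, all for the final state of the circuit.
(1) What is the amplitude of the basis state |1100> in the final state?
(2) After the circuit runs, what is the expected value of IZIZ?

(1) The final state's coefficient on |1100> equals 0. Key observation: steps 2-5 multiply out to the identity, so the circuit reduces to the remaining gates.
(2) The expectation value of IZIZ is 1.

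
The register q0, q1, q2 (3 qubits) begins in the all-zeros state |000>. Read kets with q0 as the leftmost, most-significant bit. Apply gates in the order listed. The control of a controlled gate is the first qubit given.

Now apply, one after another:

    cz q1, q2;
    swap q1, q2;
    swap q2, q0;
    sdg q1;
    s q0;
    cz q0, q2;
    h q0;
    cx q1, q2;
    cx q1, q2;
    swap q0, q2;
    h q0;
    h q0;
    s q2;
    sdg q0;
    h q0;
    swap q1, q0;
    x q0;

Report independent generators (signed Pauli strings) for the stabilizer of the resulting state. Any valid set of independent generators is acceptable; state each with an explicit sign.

One valid set of independent stabilizer generators is +IXI, +IIY, -ZII (any independent generating set of the same group is equally correct). Key observation: steps 8-9 multiply out to the identity, so the circuit reduces to the remaining gates.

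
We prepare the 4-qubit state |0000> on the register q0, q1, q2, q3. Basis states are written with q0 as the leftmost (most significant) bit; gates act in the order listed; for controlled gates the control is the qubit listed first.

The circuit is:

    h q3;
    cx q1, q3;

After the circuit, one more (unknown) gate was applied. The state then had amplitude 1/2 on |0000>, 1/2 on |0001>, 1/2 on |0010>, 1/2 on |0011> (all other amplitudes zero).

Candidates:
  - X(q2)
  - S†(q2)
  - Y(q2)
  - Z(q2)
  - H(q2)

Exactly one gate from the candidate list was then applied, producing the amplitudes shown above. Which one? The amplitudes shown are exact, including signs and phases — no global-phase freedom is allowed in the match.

The unique candidate consistent with the amplitudes is H(q2).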